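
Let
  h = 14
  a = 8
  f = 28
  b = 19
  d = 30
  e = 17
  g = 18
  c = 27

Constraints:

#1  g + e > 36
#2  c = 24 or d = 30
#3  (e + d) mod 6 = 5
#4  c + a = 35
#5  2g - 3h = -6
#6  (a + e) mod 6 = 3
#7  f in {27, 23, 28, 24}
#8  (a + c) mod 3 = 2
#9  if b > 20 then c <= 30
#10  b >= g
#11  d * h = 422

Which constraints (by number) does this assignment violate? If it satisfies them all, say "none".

The assignment fails constraints 1, 6, and 11.

#1 g + e = 18 + 17 = 35; 35 ≤ 36, bound 36 not met  ✘
#2 c = 27 ≠ 24, but d = 30 = 30 (second disjunct)  ✔
#3 e + d = 47; 47 mod 6 = 5  ✔
#4 c + a = 27 + 8 = 35  ✔
#5 2g - 3h = 2(18) - 3(14) = -6  ✔
#6 a + e = 25; 25 mod 6 = 1, not 3  ✘
#7 f = 28 is in {27, 23, 28, 24}  ✔
#8 a + c = 35; 35 mod 3 = 2  ✔
#9 b = 19, not > 20; antecedent false, conditional vacuously true  ✔
#10 b = 19, g = 18; 19 ≥ 18  ✔
#11 d * h = 30 * 14 = 420, not 422  ✘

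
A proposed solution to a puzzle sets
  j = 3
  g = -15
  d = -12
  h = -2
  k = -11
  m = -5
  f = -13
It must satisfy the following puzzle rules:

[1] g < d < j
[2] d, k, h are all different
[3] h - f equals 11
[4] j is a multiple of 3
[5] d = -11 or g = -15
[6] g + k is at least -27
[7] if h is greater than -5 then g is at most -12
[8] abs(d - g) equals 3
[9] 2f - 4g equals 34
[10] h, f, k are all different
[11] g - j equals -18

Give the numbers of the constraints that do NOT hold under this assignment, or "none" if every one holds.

[1] values -15 < -12 < 3 — OK.
[2] values -12, -11, -2 are pairwise distinct — OK.
[3] h - f = -2 - (-13) = 11 — OK.
[4] 3 / 3 = 1, so 3 divides 3 — OK.
[5] d = -12 ≠ -11, but g = -15 = -15 (second disjunct) — OK.
[6] g + k = -15 + (-11) = -26; -26 ≥ -27 — OK.
[7] h = -2 > -5, so we need g ≤ -12; g = -15 ≤ -12 — OK.
[8] abs(-12 - (-15)) = 3 — OK.
[9] 2f - 4g = 2(-13) - 4(-15) = 34 — OK.
[10] values -2, -13, -11 are pairwise distinct — OK.
[11] g - j = -15 - 3 = -18 — OK.

No violations.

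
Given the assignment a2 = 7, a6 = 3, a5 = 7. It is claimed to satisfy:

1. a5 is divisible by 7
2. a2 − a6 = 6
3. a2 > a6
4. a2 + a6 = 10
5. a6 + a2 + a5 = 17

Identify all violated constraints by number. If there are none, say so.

1. 7 / 7 = 1, so 7 divides 7 — satisfied.
2. a2 − a6 = 7 − 3 = 4, not 6 — violated.
3. a2 = 7, a6 = 3; 7 > 3 — satisfied.
4. a2 + a6 = 7 + 3 = 10 — satisfied.
5. a6 + a2 + a5 = 3 + 7 + 7 = 17 — satisfied.

The assignment fails constraint 2.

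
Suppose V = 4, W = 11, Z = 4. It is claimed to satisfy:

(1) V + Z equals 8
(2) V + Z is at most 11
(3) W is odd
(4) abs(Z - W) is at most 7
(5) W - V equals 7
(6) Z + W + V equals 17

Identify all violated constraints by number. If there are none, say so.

(1) V + Z = 4 + 4 = 8  ✓
(2) V + Z = 4 + 4 = 8; 8 ≤ 11  ✓
(3) W = 11 is odd  ✓
(4) abs(4 - 11) = 7; 7 ≤ 7  ✓
(5) W - V = 11 - 4 = 7  ✓
(6) Z + W + V = 4 + 11 + 4 = 19, not 17  ✗

Constraint 6 does not hold.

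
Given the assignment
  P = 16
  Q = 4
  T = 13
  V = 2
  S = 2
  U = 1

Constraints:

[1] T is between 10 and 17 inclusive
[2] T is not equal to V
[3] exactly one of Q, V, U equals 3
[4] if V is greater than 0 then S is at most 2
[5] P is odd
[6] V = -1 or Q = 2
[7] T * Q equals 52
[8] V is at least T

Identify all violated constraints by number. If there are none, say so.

[1] T = 13 lies in [10, 17] — satisfied.
[2] T = 13, V = 2; distinct — satisfied.
[3] Q=4, V=2, U=1; 0 of them equal 3, not exactly one — violated.
[4] V = 2 > 0, so we need S ≤ 2; S = 2 ≤ 2 — satisfied.
[5] P = 16 is even — violated.
[6] V = 2 ≠ -1 and Q = 4 ≠ 2; both disjuncts false — violated.
[7] T * Q = 13 * 4 = 52 — satisfied.
[8] V = 2, T = 13; 2 < 13 (want ≥) — violated.

Violated: 3, 5, 6, and 8.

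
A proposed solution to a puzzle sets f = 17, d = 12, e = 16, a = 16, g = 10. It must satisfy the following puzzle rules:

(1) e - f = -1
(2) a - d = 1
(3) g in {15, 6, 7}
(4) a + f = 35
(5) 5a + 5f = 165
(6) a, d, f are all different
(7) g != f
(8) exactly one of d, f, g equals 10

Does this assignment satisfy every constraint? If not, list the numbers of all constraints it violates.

(1) e - f = 16 - 17 = -1  yes
(2) a - d = 16 - 12 = 4, not 1  no
(3) g = 10 is not in {15, 6, 7}  no
(4) a + f = 16 + 17 = 33, not 35  no
(5) 5a + 5f = 5(16) + 5(17) = 165  yes
(6) values 16, 12, 17 are pairwise distinct  yes
(7) g = 10, f = 17; distinct  yes
(8) d=12, f=17, g=10; 1 of them equals 10  yes

Violated: 2, 3, 4.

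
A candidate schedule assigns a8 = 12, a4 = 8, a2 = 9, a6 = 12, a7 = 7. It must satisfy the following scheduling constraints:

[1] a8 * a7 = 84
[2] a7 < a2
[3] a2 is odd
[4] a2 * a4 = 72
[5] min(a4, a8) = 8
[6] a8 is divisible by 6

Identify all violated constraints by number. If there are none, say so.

All constraints are satisfied.

[1] a8 * a7 = 12 * 7 = 84 — OK.
[2] a7 = 7, a2 = 9; 7 < 9 — OK.
[3] a2 = 9 is odd — OK.
[4] a2 * a4 = 9 * 8 = 72 — OK.
[5] min(8, 12) = 8 — OK.
[6] 12 / 6 = 2, so 6 divides 12 — OK.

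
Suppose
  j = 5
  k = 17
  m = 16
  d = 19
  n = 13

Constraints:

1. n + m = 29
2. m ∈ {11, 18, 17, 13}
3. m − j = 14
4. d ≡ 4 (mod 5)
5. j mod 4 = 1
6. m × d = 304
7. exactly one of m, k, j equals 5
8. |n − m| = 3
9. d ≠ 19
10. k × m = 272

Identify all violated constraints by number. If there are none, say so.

1. n + m = 13 + 16 = 29 — satisfied.
2. m = 16 is not in {11, 18, 17, 13} — violated.
3. m − j = 16 − 5 = 11, not 14 — violated.
4. 19 mod 5 = 4 — satisfied.
5. 5 mod 4 = 1 — satisfied.
6. m × d = 16 × 19 = 304 — satisfied.
7. m=16, k=17, j=5; 1 of them equals 5 — satisfied.
8. |13 − 16| = 3 — satisfied.
9. d = 19, but 19 is required to differ — violated.
10. k × m = 17 × 16 = 272 — satisfied.

Constraints 2, 3, and 9 are violated.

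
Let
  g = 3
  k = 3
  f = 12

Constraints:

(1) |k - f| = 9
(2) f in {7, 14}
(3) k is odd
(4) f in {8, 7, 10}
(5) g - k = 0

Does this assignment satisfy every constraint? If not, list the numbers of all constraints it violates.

Constraints 2, 4 are violated.

(1) |3 - 12| = 9 — OK.
(2) f = 12 is not in {7, 14} — violated.
(3) k = 3 is odd — OK.
(4) f = 12 is not in {8, 7, 10} — violated.
(5) g - k = 3 - 3 = 0 — OK.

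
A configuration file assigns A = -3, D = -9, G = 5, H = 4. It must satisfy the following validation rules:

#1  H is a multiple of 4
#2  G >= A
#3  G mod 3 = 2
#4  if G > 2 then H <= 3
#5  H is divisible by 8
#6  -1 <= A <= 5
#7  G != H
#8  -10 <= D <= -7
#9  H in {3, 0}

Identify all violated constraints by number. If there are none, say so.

Constraints 4, 5, 6, and 9 are violated.

#1 4 / 4 = 1, so 4 divides 4  ✓
#2 G = 5, A = -3; 5 ≥ -3  ✓
#3 5 mod 3 = 2  ✓
#4 G = 5 > 2, so we need H ≤ 3; but H = 4 > 3  ✗
#5 4 = 8*0 + 4, so 8 does not divide 4  ✗
#6 A = -3 is outside [-1, 5]  ✗
#7 G = 5, H = 4; distinct  ✓
#8 D = -9 lies in [-10, -7]  ✓
#9 H = 4 is not in {3, 0}  ✗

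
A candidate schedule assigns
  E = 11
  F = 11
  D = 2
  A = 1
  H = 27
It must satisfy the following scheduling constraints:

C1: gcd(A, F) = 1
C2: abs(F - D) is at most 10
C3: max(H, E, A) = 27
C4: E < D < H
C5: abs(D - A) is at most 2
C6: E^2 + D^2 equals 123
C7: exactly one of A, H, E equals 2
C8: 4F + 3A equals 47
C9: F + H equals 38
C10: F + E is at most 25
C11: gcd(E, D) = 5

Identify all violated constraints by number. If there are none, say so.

C1: gcd(1, 11) = 1  holds
C2: abs(11 - 2) = 9; 9 ≤ 10  holds
C3: max(27, 11, 1) = 27  holds
C4: values 11, 2, 27; E = 11 is not < D = 2  fails
C5: abs(2 - 1) = 1; 1 ≤ 2  holds
C6: E^2 + D^2 = 11^2 + 2^2 = 121 + 4 = 125, not 123  fails
C7: A=1, H=27, E=11; 0 of them equal 2, not exactly one  fails
C8: 4F + 3A = 4(11) + 3(1) = 47  holds
C9: F + H = 11 + 27 = 38  holds
C10: F + E = 11 + 11 = 22; 22 ≤ 25  holds
C11: gcd(11, 2) = 1, not 5  fails

No — constraints 4, 6, 7, and 11 are not satisfied.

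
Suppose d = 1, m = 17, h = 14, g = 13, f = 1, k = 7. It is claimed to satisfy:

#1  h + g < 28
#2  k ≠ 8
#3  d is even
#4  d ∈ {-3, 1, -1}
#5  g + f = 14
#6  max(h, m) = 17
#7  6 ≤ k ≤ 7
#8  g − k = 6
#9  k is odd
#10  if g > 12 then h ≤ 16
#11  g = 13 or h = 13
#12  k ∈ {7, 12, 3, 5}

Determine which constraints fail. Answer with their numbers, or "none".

#1 h + g = 14 + 13 = 27; 27 < 28 — holds.
#2 k = 7, and 7 ≠ 8 — holds.
#3 d = 1 is odd — does not hold.
#4 d = 1 is in {-3, 1, -1} — holds.
#5 g + f = 13 + 1 = 14 — holds.
#6 max(14, 17) = 17 — holds.
#7 k = 7 lies in [6, 7] — holds.
#8 g − k = 13 − 7 = 6 — holds.
#9 k = 7 is odd — holds.
#10 g = 13 > 12, so we need h ≤ 16; h = 14 ≤ 16 — holds.
#11 g = 13 = 13 (first disjunct) — holds.
#12 k = 7 is in {7, 12, 3, 5} — holds.

Constraint 3 does not hold.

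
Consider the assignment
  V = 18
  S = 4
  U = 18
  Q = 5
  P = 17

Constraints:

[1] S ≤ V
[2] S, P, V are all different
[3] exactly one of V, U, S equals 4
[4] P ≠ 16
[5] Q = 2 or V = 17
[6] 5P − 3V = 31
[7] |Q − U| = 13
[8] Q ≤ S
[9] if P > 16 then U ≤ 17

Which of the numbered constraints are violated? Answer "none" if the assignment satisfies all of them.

The assignment fails constraints 5, 8, and 9.

[1] S = 4, V = 18; 4 ≤ 18  holds
[2] values 4, 17, 18 are pairwise distinct  holds
[3] V=18, U=18, S=4; 1 of them equals 4  holds
[4] P = 17, and 17 ≠ 16  holds
[5] Q = 5 ≠ 2 and V = 18 ≠ 17; both disjuncts false  fails
[6] 5P − 3V = 5(17) − 3(18) = 31  holds
[7] |5 − 18| = 13  holds
[8] Q = 5, S = 4; 5 > 4 (want ≤)  fails
[9] P = 17 > 16, so we need U ≤ 17; but U = 18 > 17  fails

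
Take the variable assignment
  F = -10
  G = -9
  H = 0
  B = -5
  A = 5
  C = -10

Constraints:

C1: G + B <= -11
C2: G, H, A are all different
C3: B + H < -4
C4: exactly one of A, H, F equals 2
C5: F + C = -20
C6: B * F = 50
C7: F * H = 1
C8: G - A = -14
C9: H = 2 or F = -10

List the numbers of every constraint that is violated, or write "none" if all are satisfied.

Constraints 4 and 7 are violated.

C1: G + B = -9 + (-5) = -14; -14 ≤ -11  ✓
C2: values -9, 0, 5 are pairwise distinct  ✓
C3: B + H = -5 + 0 = -5; -5 < -4  ✓
C4: A=5, H=0, F=-10; 0 of them equal 2, not exactly one  ✗
C5: F + C = -10 + (-10) = -20  ✓
C6: B * F = -5 * (-10) = 50  ✓
C7: F * H = -10 * 0 = 0, not 1  ✗
C8: G - A = -9 - 5 = -14  ✓
C9: H = 0 ≠ 2, but F = -10 = -10 (second disjunct)  ✓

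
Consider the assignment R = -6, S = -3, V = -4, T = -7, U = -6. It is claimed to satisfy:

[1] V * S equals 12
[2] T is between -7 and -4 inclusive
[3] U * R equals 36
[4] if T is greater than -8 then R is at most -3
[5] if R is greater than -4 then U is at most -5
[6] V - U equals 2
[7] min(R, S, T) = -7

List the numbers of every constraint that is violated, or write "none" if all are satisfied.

[1] V * S = -4 * (-3) = 12 — OK.
[2] T = -7 lies in [-7, -4] — OK.
[3] U * R = -6 * (-6) = 36 — OK.
[4] T = -7 > -8, so we need R ≤ -3; R = -6 ≤ -3 — OK.
[5] R = -6, not > -4; antecedent false, conditional vacuously true — OK.
[6] V - U = -4 - (-6) = 2 — OK.
[7] min(-6, -3, -7) = -7 — OK.

No violations.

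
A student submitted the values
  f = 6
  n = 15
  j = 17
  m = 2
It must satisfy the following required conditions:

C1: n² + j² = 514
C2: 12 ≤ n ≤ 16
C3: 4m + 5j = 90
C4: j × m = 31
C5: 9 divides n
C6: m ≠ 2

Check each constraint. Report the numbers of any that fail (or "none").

Constraints 3, 4, 5, 6 are violated.

C1: n² + j² = 15² + 17² = 225 + 289 = 514 — OK.
C2: n = 15 lies in [12, 16] — OK.
C3: 4m + 5j = 4(2) + 5(17) = 93, not 90 — violated.
C4: j × m = 17 × 2 = 34, not 31 — violated.
C5: 15 = 9×1 + 6, so 9 does not divide 15 — violated.
C6: m = 2, but 2 is required to differ — violated.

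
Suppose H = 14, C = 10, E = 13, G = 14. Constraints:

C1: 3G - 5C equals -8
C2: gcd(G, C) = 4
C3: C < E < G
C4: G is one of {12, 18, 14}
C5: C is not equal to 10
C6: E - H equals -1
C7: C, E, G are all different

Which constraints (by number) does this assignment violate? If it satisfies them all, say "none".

Constraints 2, 5 are violated.

C1: 3G - 5C = 3(14) - 5(10) = -8  ✔
C2: gcd(14, 10) = 2, not 4  ✘
C3: values 10 < 13 < 14  ✔
C4: G = 14 is in {12, 18, 14}  ✔
C5: C = 10, but 10 is required to differ  ✘
C6: E - H = 13 - 14 = -1  ✔
C7: values 10, 13, 14 are pairwise distinct  ✔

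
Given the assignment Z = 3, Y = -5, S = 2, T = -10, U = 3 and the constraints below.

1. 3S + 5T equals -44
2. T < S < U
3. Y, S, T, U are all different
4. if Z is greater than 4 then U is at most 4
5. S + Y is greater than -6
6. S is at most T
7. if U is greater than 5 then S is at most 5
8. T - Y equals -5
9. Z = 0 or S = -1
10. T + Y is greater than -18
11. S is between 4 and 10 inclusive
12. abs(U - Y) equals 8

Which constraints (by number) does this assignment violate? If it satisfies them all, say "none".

Violated: 6, 9, and 11.

1. 3S + 5T = 3(2) + 5(-10) = -44  ✓
2. values -10 < 2 < 3  ✓
3. values -5, 2, -10, 3 are pairwise distinct  ✓
4. Z = 3, not > 4; antecedent false, conditional vacuously true  ✓
5. S + Y = 2 + (-5) = -3; -3 > -6  ✓
6. S = 2, T = -10; 2 > -10 (want ≤)  ✗
7. U = 3, not > 5; antecedent false, conditional vacuously true  ✓
8. T - Y = -10 - (-5) = -5  ✓
9. Z = 3 ≠ 0 and S = 2 ≠ -1; both disjuncts false  ✗
10. T + Y = -10 + (-5) = -15; -15 > -18  ✓
11. S = 2 is outside [4, 10]  ✗
12. abs(3 - (-5)) = 8  ✓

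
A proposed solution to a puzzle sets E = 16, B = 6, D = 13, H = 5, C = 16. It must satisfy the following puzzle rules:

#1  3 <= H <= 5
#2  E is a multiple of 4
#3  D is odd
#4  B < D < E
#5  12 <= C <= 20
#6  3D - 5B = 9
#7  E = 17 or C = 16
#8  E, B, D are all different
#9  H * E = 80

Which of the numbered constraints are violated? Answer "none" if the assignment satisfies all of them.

Yes — all constraints hold.

#1 H = 5 lies in [3, 5]  holds
#2 16 / 4 = 4, so 4 divides 16  holds
#3 D = 13 is odd  holds
#4 values 6 < 13 < 16  holds
#5 C = 16 lies in [12, 20]  holds
#6 3D - 5B = 3(13) - 5(6) = 9  holds
#7 E = 16 ≠ 17, but C = 16 = 16 (second disjunct)  holds
#8 values 16, 6, 13 are pairwise distinct  holds
#9 H * E = 5 * 16 = 80  holds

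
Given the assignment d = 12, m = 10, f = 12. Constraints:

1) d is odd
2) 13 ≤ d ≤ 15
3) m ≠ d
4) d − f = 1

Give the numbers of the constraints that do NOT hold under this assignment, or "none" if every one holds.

Constraints 1, 2, 4 are violated.

1) d = 12 is even  FAIL
2) d = 12 is outside [13, 15]  FAIL
3) m = 10, d = 12; distinct  OK
4) d − f = 12 − 12 = 0, not 1  FAIL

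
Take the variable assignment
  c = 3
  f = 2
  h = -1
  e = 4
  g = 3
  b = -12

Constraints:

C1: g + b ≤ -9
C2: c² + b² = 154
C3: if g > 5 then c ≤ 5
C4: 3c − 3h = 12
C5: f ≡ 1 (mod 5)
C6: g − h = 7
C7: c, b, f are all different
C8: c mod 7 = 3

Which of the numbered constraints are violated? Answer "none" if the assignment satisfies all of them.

C1: g + b = 3 + (-12) = -9; -9 ≤ -9 — satisfied.
C2: c² + b² = 3² + (-12)² = 9 + 144 = 153, not 154 — violated.
C3: g = 3, not > 5; antecedent false, conditional vacuously true — satisfied.
C4: 3c − 3h = 3(3) − 3(-1) = 12 — satisfied.
C5: 2 mod 5 = 2, not 1 — violated.
C6: g − h = 3 − (-1) = 4, not 7 — violated.
C7: values 3, -12, 2 are pairwise distinct — satisfied.
C8: 3 mod 7 = 3 — satisfied.

The assignment fails constraints 2, 5, and 6.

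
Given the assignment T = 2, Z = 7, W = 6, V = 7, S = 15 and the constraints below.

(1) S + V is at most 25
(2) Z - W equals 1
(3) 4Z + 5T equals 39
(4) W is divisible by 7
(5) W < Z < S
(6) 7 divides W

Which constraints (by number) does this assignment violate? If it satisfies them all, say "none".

(1) S + V = 15 + 7 = 22; 22 ≤ 25 — OK.
(2) Z - W = 7 - 6 = 1 — OK.
(3) 4Z + 5T = 4(7) + 5(2) = 38, not 39 — violated.
(4) 6 = 7*0 + 6, so 7 does not divide 6 — violated.
(5) values 6 < 7 < 15 — OK.
(6) 6 = 7*0 + 6, so 7 does not divide 6 — violated.

The assignment fails constraints 3, 4, 6.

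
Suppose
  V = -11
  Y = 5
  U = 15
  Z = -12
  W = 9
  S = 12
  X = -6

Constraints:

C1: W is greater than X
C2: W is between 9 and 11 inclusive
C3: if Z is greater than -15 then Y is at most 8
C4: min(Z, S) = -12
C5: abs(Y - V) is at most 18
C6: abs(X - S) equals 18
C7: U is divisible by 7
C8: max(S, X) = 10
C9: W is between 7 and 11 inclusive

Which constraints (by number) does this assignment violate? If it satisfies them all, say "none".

C1: W = 9, X = -6; 9 > -6  yes
C2: W = 9 lies in [9, 11]  yes
C3: Z = -12 > -15, so we need Y ≤ 8; Y = 5 ≤ 8  yes
C4: min(-12, 12) = -12  yes
C5: abs(5 - (-11)) = 16; 16 ≤ 18  yes
C6: abs(-6 - 12) = 18  yes
C7: 15 = 7*2 + 1, so 7 does not divide 15  no
C8: max(12, -6) = 12, not 10  no
C9: W = 9 lies in [7, 11]  yes

No — constraints 7, 8 are not satisfied.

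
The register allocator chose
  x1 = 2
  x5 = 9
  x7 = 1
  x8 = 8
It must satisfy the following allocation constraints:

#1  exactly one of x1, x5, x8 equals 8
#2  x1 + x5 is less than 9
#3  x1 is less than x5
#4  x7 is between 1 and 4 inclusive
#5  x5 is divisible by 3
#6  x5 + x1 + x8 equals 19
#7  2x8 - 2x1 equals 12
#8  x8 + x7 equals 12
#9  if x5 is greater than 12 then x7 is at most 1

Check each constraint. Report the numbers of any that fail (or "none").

#1 x1=2, x5=9, x8=8; 1 of them equals 8 — holds.
#2 x1 + x5 = 2 + 9 = 11; 11 ≥ 9, bound 9 not met — does not hold.
#3 x1 = 2, x5 = 9; 2 < 9 — holds.
#4 x7 = 1 lies in [1, 4] — holds.
#5 9 / 3 = 3, so 3 divides 9 — holds.
#6 x5 + x1 + x8 = 9 + 2 + 8 = 19 — holds.
#7 2x8 - 2x1 = 2(8) - 2(2) = 12 — holds.
#8 x8 + x7 = 8 + 1 = 9, not 12 — does not hold.
#9 x5 = 9, not > 12; antecedent false, conditional vacuously true — holds.

Constraints 2 and 8 do not hold.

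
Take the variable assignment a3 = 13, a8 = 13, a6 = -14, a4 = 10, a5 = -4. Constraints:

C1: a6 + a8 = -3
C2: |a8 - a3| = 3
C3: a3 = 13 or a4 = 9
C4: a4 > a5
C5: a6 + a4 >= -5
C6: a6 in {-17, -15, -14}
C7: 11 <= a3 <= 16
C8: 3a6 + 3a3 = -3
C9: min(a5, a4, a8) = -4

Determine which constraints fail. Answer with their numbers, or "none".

C1: a6 + a8 = -14 + 13 = -1, not -3 — violated.
C2: |13 - 13| = 0, not 3 — violated.
C3: a3 = 13 = 13 (first disjunct) — OK.
C4: a4 = 10, a5 = -4; 10 > -4 — OK.
C5: a6 + a4 = -14 + 10 = -4; -4 ≥ -5 — OK.
C6: a6 = -14 is in {-17, -15, -14} — OK.
C7: a3 = 13 lies in [11, 16] — OK.
C8: 3a6 + 3a3 = 3(-14) + 3(13) = -3 — OK.
C9: min(-4, 10, 13) = -4 — OK.

No — constraints 1 and 2 are not satisfied.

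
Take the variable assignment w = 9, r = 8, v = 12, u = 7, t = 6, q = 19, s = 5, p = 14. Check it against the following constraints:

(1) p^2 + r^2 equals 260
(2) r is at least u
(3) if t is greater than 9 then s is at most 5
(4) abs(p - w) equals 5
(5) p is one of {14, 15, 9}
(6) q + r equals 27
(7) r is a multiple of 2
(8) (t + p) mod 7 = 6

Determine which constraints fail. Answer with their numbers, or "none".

No violations.

(1) p^2 + r^2 = 14^2 + 8^2 = 196 + 64 = 260 — holds.
(2) r = 8, u = 7; 8 ≥ 7 — holds.
(3) t = 6, not > 9; antecedent false, conditional vacuously true — holds.
(4) abs(14 - 9) = 5 — holds.
(5) p = 14 is in {14, 15, 9} — holds.
(6) q + r = 19 + 8 = 27 — holds.
(7) 8 / 2 = 4, so 2 divides 8 — holds.
(8) t + p = 20; 20 mod 7 = 6 — holds.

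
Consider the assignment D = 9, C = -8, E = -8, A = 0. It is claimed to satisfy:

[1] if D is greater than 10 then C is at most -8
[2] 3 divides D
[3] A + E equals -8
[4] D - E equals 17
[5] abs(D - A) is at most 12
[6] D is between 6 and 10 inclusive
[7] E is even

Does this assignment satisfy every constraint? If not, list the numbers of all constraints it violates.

The assignment satisfies every constraint.

[1] D = 9, not > 10; antecedent false, conditional vacuously true — OK.
[2] 9 / 3 = 3, so 3 divides 9 — OK.
[3] A + E = 0 + (-8) = -8 — OK.
[4] D - E = 9 - (-8) = 17 — OK.
[5] abs(9 - 0) = 9; 9 ≤ 12 — OK.
[6] D = 9 lies in [6, 10] — OK.
[7] E = -8 is even — OK.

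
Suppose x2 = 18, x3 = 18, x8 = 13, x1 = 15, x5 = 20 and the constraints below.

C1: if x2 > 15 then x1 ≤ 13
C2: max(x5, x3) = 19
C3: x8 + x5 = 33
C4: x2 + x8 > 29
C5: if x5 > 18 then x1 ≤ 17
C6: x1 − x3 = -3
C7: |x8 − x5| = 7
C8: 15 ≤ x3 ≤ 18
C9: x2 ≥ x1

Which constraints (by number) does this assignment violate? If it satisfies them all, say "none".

C1: x2 = 18 > 15, so we need x1 ≤ 13; but x1 = 15 > 13 — violated.
C2: max(20, 18) = 20, not 19 — violated.
C3: x8 + x5 = 13 + 20 = 33 — satisfied.
C4: x2 + x8 = 18 + 13 = 31; 31 > 29 — satisfied.
C5: x5 = 20 > 18, so we need x1 ≤ 17; x1 = 15 ≤ 17 — satisfied.
C6: x1 − x3 = 15 − 18 = -3 — satisfied.
C7: |13 − 20| = 7 — satisfied.
C8: x3 = 18 lies in [15, 18] — satisfied.
C9: x2 = 18, x1 = 15; 18 ≥ 15 — satisfied.

Violated: 1 and 2.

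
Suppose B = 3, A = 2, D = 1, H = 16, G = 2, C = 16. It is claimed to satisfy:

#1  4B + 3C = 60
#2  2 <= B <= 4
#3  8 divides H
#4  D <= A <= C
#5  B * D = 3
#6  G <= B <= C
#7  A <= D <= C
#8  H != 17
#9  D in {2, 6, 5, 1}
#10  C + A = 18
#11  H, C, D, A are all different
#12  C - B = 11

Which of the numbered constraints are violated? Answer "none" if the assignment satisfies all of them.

#1 4B + 3C = 4(3) + 3(16) = 60  ✓
#2 B = 3 lies in [2, 4]  ✓
#3 16 / 8 = 2, so 8 divides 16  ✓
#4 values 1 <= 2 <= 16  ✓
#5 B * D = 3 * 1 = 3  ✓
#6 values 2 <= 3 <= 16  ✓
#7 values 2, 1, 16; A = 2 is not <= D = 1  ✗
#8 H = 16, and 16 ≠ 17  ✓
#9 D = 1 is in {2, 6, 5, 1}  ✓
#10 C + A = 16 + 2 = 18  ✓
#11 H = C = 16, not all different  ✗
#12 C - B = 16 - 3 = 13, not 11  ✗

The assignment fails constraints 7, 11, and 12.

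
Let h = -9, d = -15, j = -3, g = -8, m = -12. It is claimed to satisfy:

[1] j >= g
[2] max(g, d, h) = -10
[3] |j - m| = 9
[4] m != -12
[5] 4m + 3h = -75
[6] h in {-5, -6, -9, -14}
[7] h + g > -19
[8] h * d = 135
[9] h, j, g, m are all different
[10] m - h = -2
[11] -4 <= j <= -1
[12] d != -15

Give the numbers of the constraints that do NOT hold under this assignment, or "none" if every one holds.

[1] j = -3, g = -8; -3 ≥ -8 — holds.
[2] max(-8, -15, -9) = -8, not -10 — does not hold.
[3] |-3 - (-12)| = 9 — holds.
[4] m = -12, but -12 is required to differ — does not hold.
[5] 4m + 3h = 4(-12) + 3(-9) = -75 — holds.
[6] h = -9 is in {-5, -6, -9, -14} — holds.
[7] h + g = -9 + (-8) = -17; -17 > -19 — holds.
[8] h * d = -9 * (-15) = 135 — holds.
[9] values -9, -3, -8, -12 are pairwise distinct — holds.
[10] m - h = -12 - (-9) = -3, not -2 — does not hold.
[11] j = -3 lies in [-4, -1] — holds.
[12] d = -15, but -15 is required to differ — does not hold.

Constraints 2, 4, 10, 12 are violated.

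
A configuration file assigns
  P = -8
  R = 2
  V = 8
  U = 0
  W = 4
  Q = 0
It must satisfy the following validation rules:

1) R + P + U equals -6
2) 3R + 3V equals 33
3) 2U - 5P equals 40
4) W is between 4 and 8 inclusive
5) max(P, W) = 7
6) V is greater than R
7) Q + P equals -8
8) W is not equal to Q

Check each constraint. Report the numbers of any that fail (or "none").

Constraints 2 and 5 are violated.

1) R + P + U = 2 + (-8) + 0 = -6  ✓
2) 3R + 3V = 3(2) + 3(8) = 30, not 33  ✗
3) 2U - 5P = 2(0) - 5(-8) = 40  ✓
4) W = 4 lies in [4, 8]  ✓
5) max(-8, 4) = 4, not 7  ✗
6) V = 8, R = 2; 8 > 2  ✓
7) Q + P = 0 + (-8) = -8  ✓
8) W = 4, Q = 0; distinct  ✓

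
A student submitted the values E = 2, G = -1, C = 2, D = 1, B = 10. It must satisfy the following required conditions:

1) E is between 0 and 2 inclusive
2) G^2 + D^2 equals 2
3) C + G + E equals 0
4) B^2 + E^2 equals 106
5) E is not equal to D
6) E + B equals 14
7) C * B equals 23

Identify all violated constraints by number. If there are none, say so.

Constraints 3, 4, 6, and 7 are violated.

1) E = 2 lies in [0, 2] — OK.
2) G^2 + D^2 = (-1)^2 + 1^2 = 1 + 1 = 2 — OK.
3) C + G + E = 2 + (-1) + 2 = 3, not 0 — violated.
4) B^2 + E^2 = 10^2 + 2^2 = 100 + 4 = 104, not 106 — violated.
5) E = 2, D = 1; distinct — OK.
6) E + B = 2 + 10 = 12, not 14 — violated.
7) C * B = 2 * 10 = 20, not 23 — violated.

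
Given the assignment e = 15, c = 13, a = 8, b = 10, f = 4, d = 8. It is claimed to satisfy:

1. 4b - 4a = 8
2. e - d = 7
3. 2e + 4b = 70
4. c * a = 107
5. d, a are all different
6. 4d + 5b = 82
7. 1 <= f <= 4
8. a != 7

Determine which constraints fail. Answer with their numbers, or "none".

The assignment fails constraints 4, 5.

1. 4b - 4a = 4(10) - 4(8) = 8  yes
2. e - d = 15 - 8 = 7  yes
3. 2e + 4b = 2(15) + 4(10) = 70  yes
4. c * a = 13 * 8 = 104, not 107  no
5. d = a = 8, not all different  no
6. 4d + 5b = 4(8) + 5(10) = 82  yes
7. f = 4 lies in [1, 4]  yes
8. a = 8, and 8 ≠ 7  yes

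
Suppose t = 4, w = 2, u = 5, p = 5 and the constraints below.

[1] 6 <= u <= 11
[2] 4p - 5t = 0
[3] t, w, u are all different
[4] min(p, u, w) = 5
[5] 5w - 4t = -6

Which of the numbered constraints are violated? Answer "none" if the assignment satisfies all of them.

Constraints 1, 4 are violated.

[1] u = 5 is outside [6, 11] — violated.
[2] 4p - 5t = 4(5) - 5(4) = 0 — satisfied.
[3] values 4, 2, 5 are pairwise distinct — satisfied.
[4] min(5, 5, 2) = 2, not 5 — violated.
[5] 5w - 4t = 5(2) - 4(4) = -6 — satisfied.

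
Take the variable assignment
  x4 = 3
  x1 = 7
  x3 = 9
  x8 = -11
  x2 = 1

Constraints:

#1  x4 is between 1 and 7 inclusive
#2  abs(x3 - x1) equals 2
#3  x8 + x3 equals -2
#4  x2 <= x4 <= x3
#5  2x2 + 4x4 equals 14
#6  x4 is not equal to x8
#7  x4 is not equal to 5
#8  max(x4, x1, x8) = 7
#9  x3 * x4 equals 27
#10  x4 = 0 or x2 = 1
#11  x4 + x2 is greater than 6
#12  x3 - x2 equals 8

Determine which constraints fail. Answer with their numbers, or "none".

Constraint 11 does not hold.

#1 x4 = 3 lies in [1, 7] — holds.
#2 abs(9 - 7) = 2 — holds.
#3 x8 + x3 = -11 + 9 = -2 — holds.
#4 values 1 <= 3 <= 9 — holds.
#5 2x2 + 4x4 = 2(1) + 4(3) = 14 — holds.
#6 x4 = 3, x8 = -11; distinct — holds.
#7 x4 = 3, and 3 ≠ 5 — holds.
#8 max(3, 7, -11) = 7 — holds.
#9 x3 * x4 = 9 * 3 = 27 — holds.
#10 x4 = 3 ≠ 0, but x2 = 1 = 1 (second disjunct) — holds.
#11 x4 + x2 = 3 + 1 = 4; 4 ≤ 6, bound 6 not met — does not hold.
#12 x3 - x2 = 9 - 1 = 8 — holds.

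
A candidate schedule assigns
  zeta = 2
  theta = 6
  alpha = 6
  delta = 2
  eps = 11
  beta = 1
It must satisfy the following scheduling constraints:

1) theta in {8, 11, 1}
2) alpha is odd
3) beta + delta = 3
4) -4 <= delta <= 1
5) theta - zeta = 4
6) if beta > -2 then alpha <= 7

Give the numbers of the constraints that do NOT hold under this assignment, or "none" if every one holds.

1) theta = 6 is not in {8, 11, 1}  fails
2) alpha = 6 is even  fails
3) beta + delta = 1 + 2 = 3  holds
4) delta = 2 is outside [-4, 1]  fails
5) theta - zeta = 6 - 2 = 4  holds
6) beta = 1 > -2, so we need alpha ≤ 7; alpha = 6 ≤ 7  holds

Violated: 1, 2, 4.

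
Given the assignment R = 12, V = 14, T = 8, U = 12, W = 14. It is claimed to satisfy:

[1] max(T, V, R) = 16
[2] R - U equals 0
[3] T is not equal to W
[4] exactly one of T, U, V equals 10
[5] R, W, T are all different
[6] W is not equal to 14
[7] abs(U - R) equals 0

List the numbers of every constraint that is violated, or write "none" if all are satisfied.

[1] max(8, 14, 12) = 14, not 16 — fails.
[2] R - U = 12 - 12 = 0 — holds.
[3] T = 8, W = 14; distinct — holds.
[4] T=8, U=12, V=14; 0 of them equal 10, not exactly one — fails.
[5] values 12, 14, 8 are pairwise distinct — holds.
[6] W = 14, but 14 is required to differ — fails.
[7] abs(12 - 12) = 0 — holds.

No — constraints 1, 4, 6 are not satisfied.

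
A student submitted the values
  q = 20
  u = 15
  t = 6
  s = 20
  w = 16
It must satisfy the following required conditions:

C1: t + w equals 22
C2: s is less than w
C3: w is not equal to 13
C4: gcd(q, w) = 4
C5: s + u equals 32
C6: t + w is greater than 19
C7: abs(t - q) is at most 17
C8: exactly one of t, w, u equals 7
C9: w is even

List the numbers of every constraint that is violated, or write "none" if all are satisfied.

Violated: 2, 5, and 8.

C1: t + w = 6 + 16 = 22 — satisfied.
C2: s = 20, w = 16; 20 ≥ 16 (want <) — violated.
C3: w = 16, and 16 ≠ 13 — satisfied.
C4: gcd(20, 16) = 4 — satisfied.
C5: s + u = 20 + 15 = 35, not 32 — violated.
C6: t + w = 6 + 16 = 22; 22 > 19 — satisfied.
C7: abs(6 - 20) = 14; 14 ≤ 17 — satisfied.
C8: t=6, w=16, u=15; 0 of them equal 7, not exactly one — violated.
C9: w = 16 is even — satisfied.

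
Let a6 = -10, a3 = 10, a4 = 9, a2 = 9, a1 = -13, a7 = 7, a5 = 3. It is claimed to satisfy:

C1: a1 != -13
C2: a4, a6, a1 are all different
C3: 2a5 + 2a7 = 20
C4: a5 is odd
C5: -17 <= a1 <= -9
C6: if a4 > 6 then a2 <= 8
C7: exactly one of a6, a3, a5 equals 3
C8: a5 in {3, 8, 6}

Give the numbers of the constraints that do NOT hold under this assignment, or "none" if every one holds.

C1: a1 = -13, but -13 is required to differ  no
C2: values 9, -10, -13 are pairwise distinct  yes
C3: 2a5 + 2a7 = 2(3) + 2(7) = 20  yes
C4: a5 = 3 is odd  yes
C5: a1 = -13 lies in [-17, -9]  yes
C6: a4 = 9 > 6, so we need a2 ≤ 8; but a2 = 9 > 8  no
C7: a6=-10, a3=10, a5=3; 1 of them equals 3  yes
C8: a5 = 3 is in {3, 8, 6}  yes

No — constraints 1 and 6 are not satisfied.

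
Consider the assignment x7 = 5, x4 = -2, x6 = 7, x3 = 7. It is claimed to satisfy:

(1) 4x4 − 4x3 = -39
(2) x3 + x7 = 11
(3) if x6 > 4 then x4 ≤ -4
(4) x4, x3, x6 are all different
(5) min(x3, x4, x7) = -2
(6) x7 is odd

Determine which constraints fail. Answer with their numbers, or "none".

(1) 4x4 − 4x3 = 4(-2) − 4(7) = -36, not -39 — fails.
(2) x3 + x7 = 7 + 5 = 12, not 11 — fails.
(3) x6 = 7 > 4, so we need x4 ≤ -4; but x4 = -2 > -4 — fails.
(4) x3 = x6 = 7, not all different — fails.
(5) min(7, -2, 5) = -2 — holds.
(6) x7 = 5 is odd — holds.

Constraints 1, 2, 3, 4 are violated.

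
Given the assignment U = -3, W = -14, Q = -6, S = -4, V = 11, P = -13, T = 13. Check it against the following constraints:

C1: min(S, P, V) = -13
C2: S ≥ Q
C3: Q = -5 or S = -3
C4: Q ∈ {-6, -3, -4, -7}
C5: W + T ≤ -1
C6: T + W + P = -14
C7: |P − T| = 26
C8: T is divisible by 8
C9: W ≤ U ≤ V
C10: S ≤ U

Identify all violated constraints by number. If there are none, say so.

Violated: 3 and 8.

C1: min(-4, -13, 11) = -13 — OK.
C2: S = -4, Q = -6; -4 ≥ -6 — OK.
C3: Q = -6 ≠ -5 and S = -4 ≠ -3; both disjuncts false — violated.
C4: Q = -6 is in {-6, -3, -4, -7} — OK.
C5: W + T = -14 + 13 = -1; -1 ≤ -1 — OK.
C6: T + W + P = 13 + (-14) + (-13) = -14 — OK.
C7: |-13 − 13| = 26 — OK.
C8: 13 = 8×1 + 5, so 8 does not divide 13 — violated.
C9: values -14 ≤ -3 ≤ 11 — OK.
C10: S = -4, U = -3; -4 ≤ -3 — OK.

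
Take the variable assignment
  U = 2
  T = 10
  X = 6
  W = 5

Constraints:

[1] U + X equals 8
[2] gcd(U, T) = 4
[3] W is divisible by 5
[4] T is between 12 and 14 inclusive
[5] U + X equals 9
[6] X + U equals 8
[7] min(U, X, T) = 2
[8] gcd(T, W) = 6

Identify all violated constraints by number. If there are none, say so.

[1] U + X = 2 + 6 = 8 — holds.
[2] gcd(2, 10) = 2, not 4 — does not hold.
[3] 5 / 5 = 1, so 5 divides 5 — holds.
[4] T = 10 is outside [12, 14] — does not hold.
[5] U + X = 2 + 6 = 8, not 9 — does not hold.
[6] X + U = 6 + 2 = 8 — holds.
[7] min(2, 6, 10) = 2 — holds.
[8] gcd(10, 5) = 5, not 6 — does not hold.

No — constraints 2, 4, 5, and 8 are not satisfied.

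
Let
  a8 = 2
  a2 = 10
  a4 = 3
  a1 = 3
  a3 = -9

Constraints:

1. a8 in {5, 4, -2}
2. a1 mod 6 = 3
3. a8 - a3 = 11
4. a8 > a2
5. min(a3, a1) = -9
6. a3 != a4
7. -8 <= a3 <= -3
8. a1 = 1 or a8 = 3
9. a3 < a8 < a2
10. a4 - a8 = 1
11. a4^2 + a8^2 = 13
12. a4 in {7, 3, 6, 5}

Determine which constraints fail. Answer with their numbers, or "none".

1. a8 = 2 is not in {5, 4, -2} — violated.
2. 3 mod 6 = 3 — OK.
3. a8 - a3 = 2 - (-9) = 11 — OK.
4. a8 = 2, a2 = 10; 2 ≤ 10 (want >) — violated.
5. min(-9, 3) = -9 — OK.
6. a3 = -9, a4 = 3; distinct — OK.
7. a3 = -9 is outside [-8, -3] — violated.
8. a1 = 3 ≠ 1 and a8 = 2 ≠ 3; both disjuncts false — violated.
9. values -9 < 2 < 10 — OK.
10. a4 - a8 = 3 - 2 = 1 — OK.
11. a4^2 + a8^2 = 3^2 + 2^2 = 9 + 4 = 13 — OK.
12. a4 = 3 is in {7, 3, 6, 5} — OK.

The assignment fails constraints 1, 4, 7, 8.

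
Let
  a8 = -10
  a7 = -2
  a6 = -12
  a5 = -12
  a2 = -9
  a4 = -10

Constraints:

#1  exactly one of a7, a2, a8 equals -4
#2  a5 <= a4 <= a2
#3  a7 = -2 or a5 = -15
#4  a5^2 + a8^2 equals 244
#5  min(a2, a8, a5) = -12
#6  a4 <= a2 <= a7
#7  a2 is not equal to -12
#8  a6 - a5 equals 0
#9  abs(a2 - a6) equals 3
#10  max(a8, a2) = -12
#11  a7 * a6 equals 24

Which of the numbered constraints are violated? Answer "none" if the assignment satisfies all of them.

#1 a7=-2, a2=-9, a8=-10; 0 of them equal -4, not exactly one  false
#2 values -12 <= -10 <= -9  true
#3 a7 = -2 = -2 (first disjunct)  true
#4 a5^2 + a8^2 = (-12)^2 + (-10)^2 = 144 + 100 = 244  true
#5 min(-9, -10, -12) = -12  true
#6 values -10 <= -9 <= -2  true
#7 a2 = -9, and -9 ≠ -12  true
#8 a6 - a5 = -12 - (-12) = 0  true
#9 abs(-9 - (-12)) = 3  true
#10 max(-10, -9) = -9, not -12  false
#11 a7 * a6 = -2 * (-12) = 24  true

Violated: 1, 10.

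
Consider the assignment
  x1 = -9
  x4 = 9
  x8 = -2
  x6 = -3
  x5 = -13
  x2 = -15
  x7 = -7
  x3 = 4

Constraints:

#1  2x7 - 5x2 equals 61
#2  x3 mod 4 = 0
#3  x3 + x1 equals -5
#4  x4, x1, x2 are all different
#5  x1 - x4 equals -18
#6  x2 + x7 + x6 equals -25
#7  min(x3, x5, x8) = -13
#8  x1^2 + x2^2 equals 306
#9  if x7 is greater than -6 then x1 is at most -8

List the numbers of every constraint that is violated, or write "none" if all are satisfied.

#1 2x7 - 5x2 = 2(-7) - 5(-15) = 61 — holds.
#2 4 mod 4 = 0 — holds.
#3 x3 + x1 = 4 + (-9) = -5 — holds.
#4 values 9, -9, -15 are pairwise distinct — holds.
#5 x1 - x4 = -9 - 9 = -18 — holds.
#6 x2 + x7 + x6 = -15 + (-7) + (-3) = -25 — holds.
#7 min(4, -13, -2) = -13 — holds.
#8 x1^2 + x2^2 = (-9)^2 + (-15)^2 = 81 + 225 = 306 — holds.
#9 x7 = -7, not > -6; antecedent false, conditional vacuously true — holds.

None — every constraint holds.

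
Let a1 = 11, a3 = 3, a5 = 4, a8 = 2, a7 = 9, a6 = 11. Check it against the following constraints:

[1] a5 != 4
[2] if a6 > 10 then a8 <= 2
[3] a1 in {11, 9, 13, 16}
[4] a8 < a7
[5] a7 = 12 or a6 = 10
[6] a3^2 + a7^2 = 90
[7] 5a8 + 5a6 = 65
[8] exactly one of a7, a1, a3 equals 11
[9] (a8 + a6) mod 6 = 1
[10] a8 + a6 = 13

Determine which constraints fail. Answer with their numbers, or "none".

The assignment fails constraints 1, 5.

[1] a5 = 4, but 4 is required to differ  no
[2] a6 = 11 > 10, so we need a8 ≤ 2; a8 = 2 ≤ 2  yes
[3] a1 = 11 is in {11, 9, 13, 16}  yes
[4] a8 = 2, a7 = 9; 2 < 9  yes
[5] a7 = 9 ≠ 12 and a6 = 11 ≠ 10; both disjuncts false  no
[6] a3^2 + a7^2 = 3^2 + 9^2 = 9 + 81 = 90  yes
[7] 5a8 + 5a6 = 5(2) + 5(11) = 65  yes
[8] a7=9, a1=11, a3=3; 1 of them equals 11  yes
[9] a8 + a6 = 13; 13 mod 6 = 1  yes
[10] a8 + a6 = 2 + 11 = 13  yes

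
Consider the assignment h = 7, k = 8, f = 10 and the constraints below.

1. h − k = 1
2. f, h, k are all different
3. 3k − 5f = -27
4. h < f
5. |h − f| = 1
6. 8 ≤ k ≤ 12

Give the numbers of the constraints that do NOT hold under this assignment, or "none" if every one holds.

Constraints 1, 3, and 5 do not hold.

1. h − k = 7 − 8 = -1, not 1  ✘
2. values 10, 7, 8 are pairwise distinct  ✔
3. 3k − 5f = 3(8) − 5(10) = -26, not -27  ✘
4. h = 7, f = 10; 7 < 10  ✔
5. |7 − 10| = 3, not 1  ✘
6. k = 8 lies in [8, 12]  ✔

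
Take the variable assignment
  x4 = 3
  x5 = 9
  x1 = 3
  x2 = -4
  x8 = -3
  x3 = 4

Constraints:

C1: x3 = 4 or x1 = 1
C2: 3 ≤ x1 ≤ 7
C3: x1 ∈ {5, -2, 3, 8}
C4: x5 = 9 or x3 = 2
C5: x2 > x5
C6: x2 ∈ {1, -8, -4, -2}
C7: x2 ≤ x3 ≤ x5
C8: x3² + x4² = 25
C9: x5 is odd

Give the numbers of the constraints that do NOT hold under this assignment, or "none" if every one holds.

C1: x3 = 4 = 4 (first disjunct) — holds.
C2: x1 = 3 lies in [3, 7] — holds.
C3: x1 = 3 is in {5, -2, 3, 8} — holds.
C4: x5 = 9 = 9 (first disjunct) — holds.
C5: x2 = -4, x5 = 9; -4 ≤ 9 (want >) — fails.
C6: x2 = -4 is in {1, -8, -4, -2} — holds.
C7: values -4 ≤ 4 ≤ 9 — holds.
C8: x3² + x4² = 4² + 3² = 16 + 9 = 25 — holds.
C9: x5 = 9 is odd — holds.

Constraint 5 is violated.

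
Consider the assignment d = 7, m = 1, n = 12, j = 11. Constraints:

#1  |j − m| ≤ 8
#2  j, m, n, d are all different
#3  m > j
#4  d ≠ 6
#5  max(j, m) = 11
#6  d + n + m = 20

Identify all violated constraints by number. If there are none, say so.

#1 |11 − 1| = 10; 10 > 8, exceeds bound 8 — fails.
#2 values 11, 1, 12, 7 are pairwise distinct — holds.
#3 m = 1, j = 11; 1 ≤ 11 (want >) — fails.
#4 d = 7, and 7 ≠ 6 — holds.
#5 max(11, 1) = 11 — holds.
#6 d + n + m = 7 + 12 + 1 = 20 — holds.

Constraints 1 and 3 are violated.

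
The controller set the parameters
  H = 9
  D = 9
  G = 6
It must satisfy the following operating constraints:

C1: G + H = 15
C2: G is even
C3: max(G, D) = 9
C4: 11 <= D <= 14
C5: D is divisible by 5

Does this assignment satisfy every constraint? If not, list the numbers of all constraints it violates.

C1: G + H = 6 + 9 = 15  holds
C2: G = 6 is even  holds
C3: max(6, 9) = 9  holds
C4: D = 9 is outside [11, 14]  fails
C5: 9 = 5*1 + 4, so 5 does not divide 9  fails

The assignment fails constraints 4, 5.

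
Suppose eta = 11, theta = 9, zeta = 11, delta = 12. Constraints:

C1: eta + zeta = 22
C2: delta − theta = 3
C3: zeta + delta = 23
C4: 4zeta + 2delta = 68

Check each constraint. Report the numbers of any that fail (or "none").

C1: eta + zeta = 11 + 11 = 22 — OK.
C2: delta − theta = 12 − 9 = 3 — OK.
C3: zeta + delta = 11 + 12 = 23 — OK.
C4: 4zeta + 2delta = 4(11) + 2(12) = 68 — OK.

None — every constraint holds.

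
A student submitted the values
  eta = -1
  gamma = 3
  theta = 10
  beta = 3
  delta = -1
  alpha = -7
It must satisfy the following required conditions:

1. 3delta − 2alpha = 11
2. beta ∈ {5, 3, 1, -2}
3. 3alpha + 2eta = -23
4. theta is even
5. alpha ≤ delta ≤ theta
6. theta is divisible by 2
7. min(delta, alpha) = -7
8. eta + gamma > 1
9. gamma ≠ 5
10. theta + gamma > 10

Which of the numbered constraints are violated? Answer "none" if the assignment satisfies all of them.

All constraints are satisfied.

1. 3delta − 2alpha = 3(-1) − 2(-7) = 11  ✓
2. beta = 3 is in {5, 3, 1, -2}  ✓
3. 3alpha + 2eta = 3(-7) + 2(-1) = -23  ✓
4. theta = 10 is even  ✓
5. values -7 ≤ -1 ≤ 10  ✓
6. 10 / 2 = 5, so 2 divides 10  ✓
7. min(-1, -7) = -7  ✓
8. eta + gamma = -1 + 3 = 2; 2 > 1  ✓
9. gamma = 3, and 3 ≠ 5  ✓
10. theta + gamma = 10 + 3 = 13; 13 > 10  ✓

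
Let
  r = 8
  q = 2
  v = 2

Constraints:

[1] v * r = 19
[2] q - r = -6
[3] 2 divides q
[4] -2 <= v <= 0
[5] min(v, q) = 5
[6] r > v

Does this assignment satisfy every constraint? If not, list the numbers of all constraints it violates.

[1] v * r = 2 * 8 = 16, not 19 — fails.
[2] q - r = 2 - 8 = -6 — holds.
[3] 2 / 2 = 1, so 2 divides 2 — holds.
[4] v = 2 is outside [-2, 0] — fails.
[5] min(2, 2) = 2, not 5 — fails.
[6] r = 8, v = 2; 8 > 2 — holds.

The assignment fails constraints 1, 4, and 5.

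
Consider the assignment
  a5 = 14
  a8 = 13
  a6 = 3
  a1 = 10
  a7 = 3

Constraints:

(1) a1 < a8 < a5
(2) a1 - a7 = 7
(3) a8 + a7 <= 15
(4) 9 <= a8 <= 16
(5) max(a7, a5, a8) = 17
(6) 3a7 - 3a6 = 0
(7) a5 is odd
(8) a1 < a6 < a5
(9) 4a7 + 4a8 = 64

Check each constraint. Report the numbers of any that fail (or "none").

(1) values 10 < 13 < 14 — satisfied.
(2) a1 - a7 = 10 - 3 = 7 — satisfied.
(3) a8 + a7 = 13 + 3 = 16; 16 > 15, bound 15 not met — violated.
(4) a8 = 13 lies in [9, 16] — satisfied.
(5) max(3, 14, 13) = 14, not 17 — violated.
(6) 3a7 - 3a6 = 3(3) - 3(3) = 0 — satisfied.
(7) a5 = 14 is even — violated.
(8) values 10, 3, 14; a1 = 10 is not < a6 = 3 — violated.
(9) 4a7 + 4a8 = 4(3) + 4(13) = 64 — satisfied.

No — constraints 3, 5, 7, and 8 are not satisfied.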